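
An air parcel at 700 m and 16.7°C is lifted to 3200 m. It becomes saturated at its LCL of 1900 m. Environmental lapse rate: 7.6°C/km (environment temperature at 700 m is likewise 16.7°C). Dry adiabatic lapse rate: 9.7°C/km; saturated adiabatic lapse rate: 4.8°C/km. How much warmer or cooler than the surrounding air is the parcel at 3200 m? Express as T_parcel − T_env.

Parcel:
  700 → 1900 m (dry, 9.7°C/km): ΔT = -9.7 × 1.2 = -11.64°C → T = 5.06°C
  1900 → 3200 m (saturated, 4.8°C/km): ΔT = -4.8 × 1.3 = -6.24°C → T = -1.18°C
Environment:
  700 → 3200 m (environment, 7.6°C/km): ΔT = -7.6 × 2.5 = -19°C → T = -2.3°C
T_parcel − T_env = -1.18 − (-2.3) = +1.12°C

+1.12°C (parcel warmer than environment)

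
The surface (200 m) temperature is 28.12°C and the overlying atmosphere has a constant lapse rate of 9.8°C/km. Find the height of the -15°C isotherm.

Height above start = (28.12 − (-15)) / 9.8 = 4.4 km
Altitude = 200 m + 4400 m = 4600 m

4600 m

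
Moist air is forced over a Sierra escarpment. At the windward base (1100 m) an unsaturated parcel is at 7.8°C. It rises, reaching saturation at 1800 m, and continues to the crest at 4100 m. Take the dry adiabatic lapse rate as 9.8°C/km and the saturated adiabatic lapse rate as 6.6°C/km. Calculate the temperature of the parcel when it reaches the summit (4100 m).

-14.24°C

1100–1800 m, dry: Δz = 0.7 km ⇒ ΔT = -6.86°C; T = 0.94°C
1800–4100 m, saturated: Δz = 2.3 km ⇒ ΔT = -15.18°C; T = -14.24°C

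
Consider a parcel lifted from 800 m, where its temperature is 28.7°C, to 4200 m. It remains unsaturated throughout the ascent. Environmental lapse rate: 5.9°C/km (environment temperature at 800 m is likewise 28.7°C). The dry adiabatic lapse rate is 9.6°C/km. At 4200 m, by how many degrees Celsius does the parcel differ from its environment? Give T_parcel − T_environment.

Parcel:
  800 → 4200 m (dry, 9.6°C/km): ΔT = -9.6 × 3.4 = -32.64°C → T = -3.94°C
Environment:
  800 → 4200 m (environment, 5.9°C/km): ΔT = -5.9 × 3.4 = -20.06°C → T = 8.64°C
T_parcel − T_env = -3.94 − 8.64 = -12.58°C

-12.58°C (parcel cooler than environment)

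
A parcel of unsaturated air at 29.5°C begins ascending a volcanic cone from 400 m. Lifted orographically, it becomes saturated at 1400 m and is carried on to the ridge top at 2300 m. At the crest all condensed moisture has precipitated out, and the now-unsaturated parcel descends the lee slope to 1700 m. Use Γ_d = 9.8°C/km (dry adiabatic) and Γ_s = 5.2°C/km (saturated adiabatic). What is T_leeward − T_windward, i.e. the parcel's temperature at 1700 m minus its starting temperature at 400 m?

-8.6°C

Dry to 1400 m: -9.8 × 1 km = -9.8°C, so T = 19.7°C.
Saturated to 2300 m: -5.2 × 0.9 km = -4.68°C, so T = 15.02°C.
Dry descent to 1700 m: +9.8 × 0.6 km = +5.88°C, so T = 20.9°C.
Net change vs windward start: 20.9 − 29.5 = -8.6°C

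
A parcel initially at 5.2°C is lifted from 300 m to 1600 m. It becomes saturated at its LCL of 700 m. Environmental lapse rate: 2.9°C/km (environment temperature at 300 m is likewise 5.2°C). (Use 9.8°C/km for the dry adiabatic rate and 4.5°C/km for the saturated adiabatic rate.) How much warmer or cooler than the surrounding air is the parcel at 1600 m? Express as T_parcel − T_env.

Parcel:
  300–700 m, dry: Δz = 0.4 km ⇒ ΔT = -3.92°C; T = 1.28°C
  700–1600 m, saturated: Δz = 0.9 km ⇒ ΔT = -4.05°C; T = -2.77°C
Environment:
  300–1600 m, environment: Δz = 1.3 km ⇒ ΔT = -3.77°C; T = 1.43°C
T_parcel − T_env = -2.77 − 1.43 = -4.2°C

-4.2°C (parcel cooler than environment)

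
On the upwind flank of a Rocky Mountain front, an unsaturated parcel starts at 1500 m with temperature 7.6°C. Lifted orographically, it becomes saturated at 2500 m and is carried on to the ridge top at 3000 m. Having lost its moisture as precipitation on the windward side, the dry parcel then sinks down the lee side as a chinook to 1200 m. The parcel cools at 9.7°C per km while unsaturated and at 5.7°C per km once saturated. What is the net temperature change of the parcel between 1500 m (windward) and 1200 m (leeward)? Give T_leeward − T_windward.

+4.91°C

1500–2500 m, dry: Δz = 1 km ⇒ ΔT = -9.7°C; T = -2.1°C
2500–3000 m, saturated: Δz = 0.5 km ⇒ ΔT = -2.85°C; T = -4.95°C
3000–1200 m, dry descent: Δz = 1.8 km ⇒ ΔT = +17.46°C; T = 12.51°C
Net change vs windward start: 12.51 − 7.6 = +4.91°C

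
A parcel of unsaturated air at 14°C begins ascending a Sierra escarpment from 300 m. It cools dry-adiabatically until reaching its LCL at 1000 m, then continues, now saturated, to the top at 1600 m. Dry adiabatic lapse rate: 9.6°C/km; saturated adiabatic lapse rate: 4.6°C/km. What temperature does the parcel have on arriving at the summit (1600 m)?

From 300 m to 1000 m (dry): cools by 9.6 × 0.7 = 6.72°C, giving 7.28°C.
From 1000 m to 1600 m (saturated): cools by 4.6 × 0.6 = 2.76°C, giving 4.52°C.

4.52°C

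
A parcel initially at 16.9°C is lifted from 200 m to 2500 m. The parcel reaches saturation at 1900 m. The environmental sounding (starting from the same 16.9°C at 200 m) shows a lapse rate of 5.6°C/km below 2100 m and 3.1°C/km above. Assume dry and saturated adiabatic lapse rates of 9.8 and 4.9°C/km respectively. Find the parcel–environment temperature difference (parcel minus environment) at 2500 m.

-7.72°C (parcel cooler than environment)

Parcel:
  Dry to 1900 m: -9.8 × 1.7 km = -16.66°C, so T = 0.24°C.
  Saturated to 2500 m: -4.9 × 0.6 km = -2.94°C, so T = -2.7°C.
Environment:
  Environment, lower layer to 2100 m: -5.6 × 1.9 km = -10.64°C, so T = 6.26°C.
  Environment, upper layer to 2500 m: -3.1 × 0.4 km = -1.24°C, so T = 5.02°C.
T_parcel − T_env = -2.7 − 5.02 = -7.72°C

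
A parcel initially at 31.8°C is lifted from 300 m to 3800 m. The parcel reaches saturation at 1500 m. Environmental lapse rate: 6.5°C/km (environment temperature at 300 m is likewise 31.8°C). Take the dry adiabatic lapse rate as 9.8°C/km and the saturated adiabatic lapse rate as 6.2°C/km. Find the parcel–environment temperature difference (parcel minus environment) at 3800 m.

Parcel:
  Dry to 1500 m: -9.8 × 1.2 km = -11.76°C, so T = 20.04°C.
  Saturated to 3800 m: -6.2 × 2.3 km = -14.26°C, so T = 5.78°C.
Environment:
  Environment to 3800 m: -6.5 × 3.5 km = -22.75°C, so T = 9.05°C.
T_parcel − T_env = 5.78 − 9.05 = -3.27°C

-3.27°C (parcel cooler than environment)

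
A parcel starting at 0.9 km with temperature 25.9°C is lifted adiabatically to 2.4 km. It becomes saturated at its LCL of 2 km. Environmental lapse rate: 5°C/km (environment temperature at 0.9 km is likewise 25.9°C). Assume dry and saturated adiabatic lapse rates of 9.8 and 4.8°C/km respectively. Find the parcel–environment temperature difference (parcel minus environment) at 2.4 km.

-5.2°C (parcel cooler than environment)

Parcel:
  900–2000 m, dry: Δz = 1.1 km ⇒ ΔT = -10.78°C; T = 15.12°C
  2000–2400 m, saturated: Δz = 0.4 km ⇒ ΔT = -1.92°C; T = 13.2°C
Environment:
  900–2400 m, environment: Δz = 1.5 km ⇒ ΔT = -7.5°C; T = 18.4°C
T_parcel − T_env = 13.2 − 18.4 = -5.2°C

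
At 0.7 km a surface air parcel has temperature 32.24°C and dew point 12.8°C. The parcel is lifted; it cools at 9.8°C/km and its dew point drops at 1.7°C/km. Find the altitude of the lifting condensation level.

T and T_d converge at 9.8 − 1.7 = 8.1°C per km
Height above start = (32.24 − 12.8) / 8.1 = 2.4 km
LCL altitude = 700 m + 2400 m = 3100 m

3.1 km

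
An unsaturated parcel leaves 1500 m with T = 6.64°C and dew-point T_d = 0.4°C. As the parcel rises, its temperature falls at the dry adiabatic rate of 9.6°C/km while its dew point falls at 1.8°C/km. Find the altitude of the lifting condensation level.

2300 m

T and T_d converge at 9.6 − 1.8 = 7.8°C per km
Height above start = (6.64 − 0.4) / 7.8 = 0.8 km
LCL altitude = 1500 m + 800 m = 2300 m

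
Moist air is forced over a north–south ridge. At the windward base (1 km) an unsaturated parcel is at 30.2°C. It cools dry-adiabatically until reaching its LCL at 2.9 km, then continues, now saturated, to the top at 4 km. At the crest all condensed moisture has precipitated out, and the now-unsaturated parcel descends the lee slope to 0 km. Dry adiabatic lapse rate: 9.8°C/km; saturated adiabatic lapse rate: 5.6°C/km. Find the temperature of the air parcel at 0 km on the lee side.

1000 → 2900 m (dry, 9.8°C/km): ΔT = -9.8 × 1.9 = -18.62°C → T = 11.58°C
2900 → 4000 m (saturated, 5.6°C/km): ΔT = -5.6 × 1.1 = -6.16°C → T = 5.42°C
4000 → 0 m (dry descent, 9.8°C/km): ΔT = +9.8 × 4 = +39.2°C → T = 44.62°C

44.62°C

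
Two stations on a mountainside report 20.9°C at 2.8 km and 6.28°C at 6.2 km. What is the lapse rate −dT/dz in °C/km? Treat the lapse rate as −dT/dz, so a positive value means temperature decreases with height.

Γ = −ΔT/Δz = (20.9 − 6.28) / (6200 − 2800) m
  = 14.62°C / 3.4 km = 4.3°C/km

4.3°C/km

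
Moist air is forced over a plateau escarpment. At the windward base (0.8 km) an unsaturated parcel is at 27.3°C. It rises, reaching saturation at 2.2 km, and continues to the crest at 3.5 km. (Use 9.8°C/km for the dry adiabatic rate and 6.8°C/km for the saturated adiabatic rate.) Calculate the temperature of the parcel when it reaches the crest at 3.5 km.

Dry to 2200 m: -9.8 × 1.4 km = -13.72°C, so T = 13.58°C.
Saturated to 3500 m: -6.8 × 1.3 km = -8.84°C, so T = 4.74°C.

4.74°C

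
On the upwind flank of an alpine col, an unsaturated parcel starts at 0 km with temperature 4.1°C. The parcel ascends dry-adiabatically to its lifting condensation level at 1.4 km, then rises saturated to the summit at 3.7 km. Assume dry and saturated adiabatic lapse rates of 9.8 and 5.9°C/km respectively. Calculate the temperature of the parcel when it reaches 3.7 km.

-23.19°C

0 → 1400 m (dry, 9.8°C/km): ΔT = -9.8 × 1.4 = -13.72°C → T = -9.62°C
1400 → 3700 m (saturated, 5.9°C/km): ΔT = -5.9 × 2.3 = -13.57°C → T = -23.19°C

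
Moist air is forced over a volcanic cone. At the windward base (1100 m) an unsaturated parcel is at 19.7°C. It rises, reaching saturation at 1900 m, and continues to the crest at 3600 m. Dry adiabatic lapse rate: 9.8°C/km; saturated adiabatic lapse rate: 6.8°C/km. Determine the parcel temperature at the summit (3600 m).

1100–1900 m, dry: Δz = 0.8 km ⇒ ΔT = -7.84°C; T = 11.86°C
1900–3600 m, saturated: Δz = 1.7 km ⇒ ΔT = -11.56°C; T = 0.3°C

0.3°C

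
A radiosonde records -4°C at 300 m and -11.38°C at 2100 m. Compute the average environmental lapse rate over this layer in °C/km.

4.1°C/km

Γ = −ΔT/Δz = (-4 − (-11.38)) / (2100 − 300) m
  = 7.38°C / 1.8 km = 4.1°C/km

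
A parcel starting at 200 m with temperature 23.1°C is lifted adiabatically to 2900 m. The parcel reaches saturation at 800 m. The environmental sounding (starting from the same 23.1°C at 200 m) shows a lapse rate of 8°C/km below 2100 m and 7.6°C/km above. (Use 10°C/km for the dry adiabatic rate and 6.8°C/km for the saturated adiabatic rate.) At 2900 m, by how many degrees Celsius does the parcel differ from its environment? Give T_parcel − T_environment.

+1°C (parcel warmer than environment)

Parcel:
  200 → 800 m (dry, 10°C/km): ΔT = -10 × 0.6 = -6°C → T = 17.1°C
  800 → 2900 m (saturated, 6.8°C/km): ΔT = -6.8 × 2.1 = -14.28°C → T = 2.82°C
Environment:
  200 → 2100 m (environment, lower layer, 8°C/km): ΔT = -8 × 1.9 = -15.2°C → T = 7.9°C
  2100 → 2900 m (environment, upper layer, 7.6°C/km): ΔT = -7.6 × 0.8 = -6.08°C → T = 1.82°C
T_parcel − T_env = 2.82 − 1.82 = +1°C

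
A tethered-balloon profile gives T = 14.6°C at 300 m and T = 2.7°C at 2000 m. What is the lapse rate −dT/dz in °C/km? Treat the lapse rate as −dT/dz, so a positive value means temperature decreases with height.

7°C/km

Γ = −ΔT/Δz = (14.6 − 2.7) / (2000 − 300) m
  = 11.9°C / 1.7 km = 7°C/km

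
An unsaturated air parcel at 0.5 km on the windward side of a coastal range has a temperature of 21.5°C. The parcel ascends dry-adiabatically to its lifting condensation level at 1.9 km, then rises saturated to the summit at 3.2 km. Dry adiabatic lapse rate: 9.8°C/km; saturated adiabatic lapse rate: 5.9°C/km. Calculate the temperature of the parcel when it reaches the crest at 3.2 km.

0.11°C

500 → 1900 m (dry, 9.8°C/km): ΔT = -9.8 × 1.4 = -13.72°C → T = 7.78°C
1900 → 3200 m (saturated, 5.9°C/km): ΔT = -5.9 × 1.3 = -7.67°C → T = 0.11°C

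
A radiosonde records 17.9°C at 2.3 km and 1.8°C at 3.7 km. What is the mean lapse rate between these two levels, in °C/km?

Γ = −ΔT/Δz = (17.9 − 1.8) / (3700 − 2300) m
  = 16.1°C / 1.4 km = 11.5°C/km

11.5°C/km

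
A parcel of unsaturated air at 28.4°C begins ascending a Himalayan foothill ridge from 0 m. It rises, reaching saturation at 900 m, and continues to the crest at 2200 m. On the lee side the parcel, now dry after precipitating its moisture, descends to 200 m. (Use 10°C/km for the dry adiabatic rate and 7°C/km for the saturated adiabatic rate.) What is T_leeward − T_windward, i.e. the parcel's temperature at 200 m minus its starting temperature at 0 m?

Dry to 900 m: -10 × 0.9 km = -9°C, so T = 19.4°C.
Saturated to 2200 m: -7 × 1.3 km = -9.1°C, so T = 10.3°C.
Dry descent to 200 m: +10 × 2 km = +20°C, so T = 30.3°C.
Net change vs windward start: 30.3 − 28.4 = +1.9°C

+1.9°C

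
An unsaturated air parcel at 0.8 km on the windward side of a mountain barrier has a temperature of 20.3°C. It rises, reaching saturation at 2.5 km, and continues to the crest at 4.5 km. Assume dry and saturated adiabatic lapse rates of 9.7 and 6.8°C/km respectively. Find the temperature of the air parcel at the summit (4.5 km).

Dry to 2500 m: -9.7 × 1.7 km = -16.49°C, so T = 3.81°C.
Saturated to 4500 m: -6.8 × 2 km = -13.6°C, so T = -9.79°C.

-9.79°C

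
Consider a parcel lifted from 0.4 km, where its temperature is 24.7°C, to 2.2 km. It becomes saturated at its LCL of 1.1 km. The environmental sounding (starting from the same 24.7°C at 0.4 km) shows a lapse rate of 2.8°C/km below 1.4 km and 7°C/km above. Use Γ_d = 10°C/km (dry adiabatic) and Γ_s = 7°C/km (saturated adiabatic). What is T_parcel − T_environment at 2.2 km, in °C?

Parcel:
  400–1100 m, dry: Δz = 0.7 km ⇒ ΔT = -7°C; T = 17.7°C
  1100–2200 m, saturated: Δz = 1.1 km ⇒ ΔT = -7.7°C; T = 10°C
Environment:
  400–1400 m, environment, lower layer: Δz = 1 km ⇒ ΔT = -2.8°C; T = 21.9°C
  1400–2200 m, environment, upper layer: Δz = 0.8 km ⇒ ΔT = -5.6°C; T = 16.3°C
T_parcel − T_env = 10 − 16.3 = -6.3°C

-6.3°C (parcel cooler than environment)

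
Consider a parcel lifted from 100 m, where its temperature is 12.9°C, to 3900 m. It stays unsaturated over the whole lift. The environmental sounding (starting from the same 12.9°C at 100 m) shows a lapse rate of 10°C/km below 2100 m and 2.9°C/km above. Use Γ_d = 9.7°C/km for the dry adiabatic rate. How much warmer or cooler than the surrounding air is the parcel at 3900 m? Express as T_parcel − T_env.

Parcel:
  100 → 3900 m (dry, 9.7°C/km): ΔT = -9.7 × 3.8 = -36.86°C → T = -23.96°C
Environment:
  100 → 2100 m (environment, lower layer, 10°C/km): ΔT = -10 × 2 = -20°C → T = -7.1°C
  2100 → 3900 m (environment, upper layer, 2.9°C/km): ΔT = -2.9 × 1.8 = -5.22°C → T = -12.32°C
T_parcel − T_env = -23.96 − (-12.32) = -11.64°C

-11.64°C (parcel cooler than environment)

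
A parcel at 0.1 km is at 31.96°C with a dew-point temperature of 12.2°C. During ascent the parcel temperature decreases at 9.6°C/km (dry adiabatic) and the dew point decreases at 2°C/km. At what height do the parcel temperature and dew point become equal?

T and T_d converge at 9.6 − 2 = 7.6°C per km
Height above start = (31.96 − 12.2) / 7.6 = 2.6 km
LCL altitude = 100 m + 2600 m = 2700 m

2.7 km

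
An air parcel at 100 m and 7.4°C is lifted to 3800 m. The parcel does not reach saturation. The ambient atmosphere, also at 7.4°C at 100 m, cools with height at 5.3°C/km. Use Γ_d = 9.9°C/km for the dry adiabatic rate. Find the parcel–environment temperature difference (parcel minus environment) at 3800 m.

Parcel:
  Dry to 3800 m: -9.9 × 3.7 km = -36.63°C, so T = -29.23°C.
Environment:
  Environment to 3800 m: -5.3 × 3.7 km = -19.61°C, so T = -12.21°C.
T_parcel − T_env = -29.23 − (-12.21) = -17.02°C

-17.02°C (parcel cooler than environment)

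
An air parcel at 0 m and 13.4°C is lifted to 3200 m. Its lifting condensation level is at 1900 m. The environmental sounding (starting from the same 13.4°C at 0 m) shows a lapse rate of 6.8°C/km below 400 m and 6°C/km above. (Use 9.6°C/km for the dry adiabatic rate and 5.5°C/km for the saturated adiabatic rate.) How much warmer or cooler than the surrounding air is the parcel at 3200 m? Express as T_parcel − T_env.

-5.87°C (parcel cooler than environment)

Parcel:
  From 0 m to 1900 m (dry): cools by 9.6 × 1.9 = 18.24°C, giving -4.84°C.
  From 1900 m to 3200 m (saturated): cools by 5.5 × 1.3 = 7.15°C, giving -11.99°C.
Environment:
  From 0 m to 400 m (environment, lower layer): cools by 6.8 × 0.4 = 2.72°C, giving 10.68°C.
  From 400 m to 3200 m (environment, upper layer): cools by 6 × 2.8 = 16.8°C, giving -6.12°C.
T_parcel − T_env = -11.99 − (-6.12) = -5.87°C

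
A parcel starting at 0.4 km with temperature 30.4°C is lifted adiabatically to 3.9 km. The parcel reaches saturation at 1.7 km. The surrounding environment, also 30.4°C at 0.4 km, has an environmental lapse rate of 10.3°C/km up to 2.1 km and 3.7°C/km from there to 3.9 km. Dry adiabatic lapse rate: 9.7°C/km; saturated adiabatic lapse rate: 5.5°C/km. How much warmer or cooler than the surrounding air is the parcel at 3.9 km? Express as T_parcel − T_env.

-0.54°C (parcel cooler than environment)

Parcel:
  From 400 m to 1700 m (dry): cools by 9.7 × 1.3 = 12.61°C, giving 17.79°C.
  From 1700 m to 3900 m (saturated): cools by 5.5 × 2.2 = 12.1°C, giving 5.69°C.
Environment:
  From 400 m to 2100 m (environment, lower layer): cools by 10.3 × 1.7 = 17.51°C, giving 12.89°C.
  From 2100 m to 3900 m (environment, upper layer): cools by 3.7 × 1.8 = 6.66°C, giving 6.23°C.
T_parcel − T_env = 5.69 − 6.23 = -0.54°C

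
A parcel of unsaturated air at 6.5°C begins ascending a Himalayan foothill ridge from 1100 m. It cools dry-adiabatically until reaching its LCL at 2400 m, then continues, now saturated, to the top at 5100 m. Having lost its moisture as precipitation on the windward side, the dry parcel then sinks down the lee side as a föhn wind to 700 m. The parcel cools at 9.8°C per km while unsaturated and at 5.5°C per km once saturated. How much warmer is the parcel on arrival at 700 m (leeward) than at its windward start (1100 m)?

+15.53°C

From 1100 m to 2400 m (dry): cools by 9.8 × 1.3 = 12.74°C, giving -6.24°C.
From 2400 m to 5100 m (saturated): cools by 5.5 × 2.7 = 14.85°C, giving -21.09°C.
From 5100 m to 700 m (dry descent): warms by 9.8 × 4.4 = 43.12°C, giving 22.03°C.
Net change vs windward start: 22.03 − 6.5 = +15.53°C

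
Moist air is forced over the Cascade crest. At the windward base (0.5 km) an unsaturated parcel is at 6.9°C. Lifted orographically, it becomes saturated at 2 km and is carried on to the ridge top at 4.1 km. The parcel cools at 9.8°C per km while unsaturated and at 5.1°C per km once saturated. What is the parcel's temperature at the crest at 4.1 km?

-18.51°C

Dry to 2000 m: -9.8 × 1.5 km = -14.7°C, so T = -7.8°C.
Saturated to 4100 m: -5.1 × 2.1 km = -10.71°C, so T = -18.51°C.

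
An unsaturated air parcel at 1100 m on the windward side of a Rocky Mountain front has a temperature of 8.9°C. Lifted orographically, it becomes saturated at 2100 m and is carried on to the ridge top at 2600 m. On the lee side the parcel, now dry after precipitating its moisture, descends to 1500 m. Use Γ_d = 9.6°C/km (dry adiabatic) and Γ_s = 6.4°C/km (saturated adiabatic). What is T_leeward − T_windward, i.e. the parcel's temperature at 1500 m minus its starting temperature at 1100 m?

From 1100 m to 2100 m (dry): cools by 9.6 × 1 = 9.6°C, giving -0.7°C.
From 2100 m to 2600 m (saturated): cools by 6.4 × 0.5 = 3.2°C, giving -3.9°C.
From 2600 m to 1500 m (dry descent): warms by 9.6 × 1.1 = 10.56°C, giving 6.66°C.
Net change vs windward start: 6.66 − 8.9 = -2.24°C

-2.24°C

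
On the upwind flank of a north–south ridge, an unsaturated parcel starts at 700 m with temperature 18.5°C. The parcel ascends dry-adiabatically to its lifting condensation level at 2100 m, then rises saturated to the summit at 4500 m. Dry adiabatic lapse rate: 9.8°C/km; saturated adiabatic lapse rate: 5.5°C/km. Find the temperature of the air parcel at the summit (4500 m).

From 700 m to 2100 m (dry): cools by 9.8 × 1.4 = 13.72°C, giving 4.78°C.
From 2100 m to 4500 m (saturated): cools by 5.5 × 2.4 = 13.2°C, giving -8.42°C.

-8.42°C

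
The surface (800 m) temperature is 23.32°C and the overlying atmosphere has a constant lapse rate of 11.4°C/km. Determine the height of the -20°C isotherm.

Height above start = (23.32 − (-20)) / 11.4 = 3.8 km
Altitude = 800 m + 3800 m = 4600 m

4600 m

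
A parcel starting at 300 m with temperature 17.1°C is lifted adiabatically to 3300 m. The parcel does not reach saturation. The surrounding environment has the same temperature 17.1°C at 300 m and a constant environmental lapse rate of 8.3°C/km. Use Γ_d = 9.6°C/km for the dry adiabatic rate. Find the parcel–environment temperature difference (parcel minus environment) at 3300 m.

Parcel:
  From 300 m to 3300 m (dry): cools by 9.6 × 3 = 28.8°C, giving -11.7°C.
Environment:
  From 300 m to 3300 m (environment): cools by 8.3 × 3 = 24.9°C, giving -7.8°C.
T_parcel − T_env = -11.7 − (-7.8) = -3.9°C

-3.9°C (parcel cooler than environment)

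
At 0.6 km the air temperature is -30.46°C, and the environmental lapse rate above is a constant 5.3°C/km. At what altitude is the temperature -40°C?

2.4 km

Height above start = (-30.46 − (-40)) / 5.3 = 1.8 km
Altitude = 600 m + 1800 m = 2400 m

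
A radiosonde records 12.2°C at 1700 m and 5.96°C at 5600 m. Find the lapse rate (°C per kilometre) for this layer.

Γ = −ΔT/Δz = (12.2 − 5.96) / (5600 − 1700) m
  = 6.24°C / 3.9 km = 1.6°C/km

1.6°C/km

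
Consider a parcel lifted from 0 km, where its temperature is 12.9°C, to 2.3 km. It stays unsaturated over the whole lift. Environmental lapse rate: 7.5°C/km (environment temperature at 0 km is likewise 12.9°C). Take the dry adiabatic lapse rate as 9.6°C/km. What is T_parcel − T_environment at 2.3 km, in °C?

Parcel:
  0–2300 m, dry: Δz = 2.3 km ⇒ ΔT = -22.08°C; T = -9.18°C
Environment:
  0–2300 m, environment: Δz = 2.3 km ⇒ ΔT = -17.25°C; T = -4.35°C
T_parcel − T_env = -9.18 − (-4.35) = -4.83°C

-4.83°C (parcel cooler than environment)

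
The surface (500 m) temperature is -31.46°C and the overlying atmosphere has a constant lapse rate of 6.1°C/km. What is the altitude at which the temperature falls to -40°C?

1900 m

Height above start = (-31.46 − (-40)) / 6.1 = 1.4 km
Altitude = 500 m + 1400 m = 1900 m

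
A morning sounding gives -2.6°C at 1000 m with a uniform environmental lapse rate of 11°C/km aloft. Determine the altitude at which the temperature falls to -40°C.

4400 m

Height above start = (-2.6 − (-40)) / 11 = 3.4 km
Altitude = 1000 m + 3400 m = 4400 m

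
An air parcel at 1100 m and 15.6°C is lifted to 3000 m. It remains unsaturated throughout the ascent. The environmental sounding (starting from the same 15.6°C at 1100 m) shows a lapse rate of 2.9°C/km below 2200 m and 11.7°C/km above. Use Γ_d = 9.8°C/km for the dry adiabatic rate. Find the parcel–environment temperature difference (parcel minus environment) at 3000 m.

-6.07°C (parcel cooler than environment)

Parcel:
  1100 → 3000 m (dry, 9.8°C/km): ΔT = -9.8 × 1.9 = -18.62°C → T = -3.02°C
Environment:
  1100 → 2200 m (environment, lower layer, 2.9°C/km): ΔT = -2.9 × 1.1 = -3.19°C → T = 12.41°C
  2200 → 3000 m (environment, upper layer, 11.7°C/km): ΔT = -11.7 × 0.8 = -9.36°C → T = 3.05°C
T_parcel − T_env = -3.02 − 3.05 = -6.07°C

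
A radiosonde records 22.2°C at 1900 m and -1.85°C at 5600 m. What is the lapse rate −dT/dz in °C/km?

Γ = −ΔT/Δz = (22.2 − (-1.85)) / (5600 − 1900) m
  = 24.05°C / 3.7 km = 6.5°C/km

6.5°C/km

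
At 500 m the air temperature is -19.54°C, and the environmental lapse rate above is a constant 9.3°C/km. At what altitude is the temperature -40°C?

Height above start = (-19.54 − (-40)) / 9.3 = 2.2 km
Altitude = 500 m + 2200 m = 2700 m

2700 m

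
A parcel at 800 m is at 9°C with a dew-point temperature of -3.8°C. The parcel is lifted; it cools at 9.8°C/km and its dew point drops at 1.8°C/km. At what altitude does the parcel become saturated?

T and T_d converge at 9.8 − 1.8 = 8°C per km
Height above start = (9 − (-3.8)) / 8 = 1.6 km
LCL altitude = 800 m + 1600 m = 2400 m

2400 m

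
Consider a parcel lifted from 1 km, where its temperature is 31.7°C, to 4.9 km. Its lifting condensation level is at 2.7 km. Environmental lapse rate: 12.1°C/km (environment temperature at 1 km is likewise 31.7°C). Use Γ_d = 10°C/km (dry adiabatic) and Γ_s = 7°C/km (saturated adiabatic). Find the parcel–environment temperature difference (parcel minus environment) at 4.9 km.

+14.79°C (parcel warmer than environment)

Parcel:
  1000 → 2700 m (dry, 10°C/km): ΔT = -10 × 1.7 = -17°C → T = 14.7°C
  2700 → 4900 m (saturated, 7°C/km): ΔT = -7 × 2.2 = -15.4°C → T = -0.7°C
Environment:
  1000 → 4900 m (environment, 12.1°C/km): ΔT = -12.1 × 3.9 = -47.19°C → T = -15.49°C
T_parcel − T_env = -0.7 − (-15.49) = +14.79°C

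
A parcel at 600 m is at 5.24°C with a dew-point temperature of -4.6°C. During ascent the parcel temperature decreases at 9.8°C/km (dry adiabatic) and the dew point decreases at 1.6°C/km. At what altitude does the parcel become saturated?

1800 m

T and T_d converge at 9.8 − 1.6 = 8.2°C per km
Height above start = (5.24 − (-4.6)) / 8.2 = 1.2 km
LCL altitude = 600 m + 1200 m = 1800 m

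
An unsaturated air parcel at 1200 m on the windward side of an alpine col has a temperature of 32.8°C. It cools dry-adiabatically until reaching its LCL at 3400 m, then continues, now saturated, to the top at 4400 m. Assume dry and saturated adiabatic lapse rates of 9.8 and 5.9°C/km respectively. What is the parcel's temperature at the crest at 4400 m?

5.34°C

From 1200 m to 3400 m (dry): cools by 9.8 × 2.2 = 21.56°C, giving 11.24°C.
From 3400 m to 4400 m (saturated): cools by 5.9 × 1 = 5.9°C, giving 5.34°C.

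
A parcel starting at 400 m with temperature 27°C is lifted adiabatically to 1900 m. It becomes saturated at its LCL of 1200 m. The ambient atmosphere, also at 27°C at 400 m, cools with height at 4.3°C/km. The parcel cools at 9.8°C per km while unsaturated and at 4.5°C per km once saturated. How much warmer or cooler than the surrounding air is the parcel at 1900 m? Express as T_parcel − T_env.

-4.54°C (parcel cooler than environment)

Parcel:
  Dry to 1200 m: -9.8 × 0.8 km = -7.84°C, so T = 19.16°C.
  Saturated to 1900 m: -4.5 × 0.7 km = -3.15°C, so T = 16.01°C.
Environment:
  Environment to 1900 m: -4.3 × 1.5 km = -6.45°C, so T = 20.55°C.
T_parcel − T_env = 16.01 − 20.55 = -4.54°C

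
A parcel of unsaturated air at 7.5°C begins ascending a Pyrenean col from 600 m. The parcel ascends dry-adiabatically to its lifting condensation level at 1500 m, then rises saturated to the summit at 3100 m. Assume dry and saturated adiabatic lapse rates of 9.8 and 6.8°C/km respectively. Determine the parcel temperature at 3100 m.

600–1500 m, dry: Δz = 0.9 km ⇒ ΔT = -8.82°C; T = -1.32°C
1500–3100 m, saturated: Δz = 1.6 km ⇒ ΔT = -10.88°C; T = -12.2°C

-12.2°C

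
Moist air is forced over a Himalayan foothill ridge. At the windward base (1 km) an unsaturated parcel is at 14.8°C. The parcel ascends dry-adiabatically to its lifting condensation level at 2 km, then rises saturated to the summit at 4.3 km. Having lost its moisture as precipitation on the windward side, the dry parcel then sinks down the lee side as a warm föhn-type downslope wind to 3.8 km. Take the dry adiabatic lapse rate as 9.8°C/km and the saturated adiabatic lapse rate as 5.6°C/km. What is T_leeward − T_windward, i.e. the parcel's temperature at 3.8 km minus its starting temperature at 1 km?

-17.78°C

1000 → 2000 m (dry, 9.8°C/km): ΔT = -9.8 × 1 = -9.8°C → T = 5°C
2000 → 4300 m (saturated, 5.6°C/km): ΔT = -5.6 × 2.3 = -12.88°C → T = -7.88°C
4300 → 3800 m (dry descent, 9.8°C/km): ΔT = +9.8 × 0.5 = +4.9°C → T = -2.98°C
Net change vs windward start: -2.98 − 14.8 = -17.78°C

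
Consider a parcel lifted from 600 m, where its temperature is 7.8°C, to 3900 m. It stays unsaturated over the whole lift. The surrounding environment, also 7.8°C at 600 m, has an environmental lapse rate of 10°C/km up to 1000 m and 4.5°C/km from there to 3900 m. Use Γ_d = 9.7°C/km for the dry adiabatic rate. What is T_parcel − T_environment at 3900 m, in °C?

-14.96°C (parcel cooler than environment)

Parcel:
  From 600 m to 3900 m (dry): cools by 9.7 × 3.3 = 32.01°C, giving -24.21°C.
Environment:
  From 600 m to 1000 m (environment, lower layer): cools by 10 × 0.4 = 4°C, giving 3.8°C.
  From 1000 m to 3900 m (environment, upper layer): cools by 4.5 × 2.9 = 13.05°C, giving -9.25°C.
T_parcel − T_env = -24.21 − (-9.25) = -14.96°C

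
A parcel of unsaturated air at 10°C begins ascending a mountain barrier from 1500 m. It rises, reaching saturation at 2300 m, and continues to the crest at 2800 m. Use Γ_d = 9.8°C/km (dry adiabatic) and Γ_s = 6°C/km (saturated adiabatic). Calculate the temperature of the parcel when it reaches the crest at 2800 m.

-0.84°C

Dry to 2300 m: -9.8 × 0.8 km = -7.84°C, so T = 2.16°C.
Saturated to 2800 m: -6 × 0.5 km = -3°C, so T = -0.84°C.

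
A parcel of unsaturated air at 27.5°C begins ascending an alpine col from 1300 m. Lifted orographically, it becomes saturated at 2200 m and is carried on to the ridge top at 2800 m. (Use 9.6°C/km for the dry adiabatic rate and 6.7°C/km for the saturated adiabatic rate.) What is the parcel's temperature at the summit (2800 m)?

14.84°C

From 1300 m to 2200 m (dry): cools by 9.6 × 0.9 = 8.64°C, giving 18.86°C.
From 2200 m to 2800 m (saturated): cools by 6.7 × 0.6 = 4.02°C, giving 14.84°C.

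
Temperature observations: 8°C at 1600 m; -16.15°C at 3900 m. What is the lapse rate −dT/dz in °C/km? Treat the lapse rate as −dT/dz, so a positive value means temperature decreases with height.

10.5°C/km

Γ = −ΔT/Δz = (8 − (-16.15)) / (3900 − 1600) m
  = 24.15°C / 2.3 km = 10.5°C/km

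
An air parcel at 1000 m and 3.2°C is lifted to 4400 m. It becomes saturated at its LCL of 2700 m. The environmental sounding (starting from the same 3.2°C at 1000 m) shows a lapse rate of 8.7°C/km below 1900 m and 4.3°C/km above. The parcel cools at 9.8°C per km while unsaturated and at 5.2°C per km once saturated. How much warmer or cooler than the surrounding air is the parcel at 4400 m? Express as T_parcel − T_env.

Parcel:
  1000 → 2700 m (dry, 9.8°C/km): ΔT = -9.8 × 1.7 = -16.66°C → T = -13.46°C
  2700 → 4400 m (saturated, 5.2°C/km): ΔT = -5.2 × 1.7 = -8.84°C → T = -22.3°C
Environment:
  1000 → 1900 m (environment, lower layer, 8.7°C/km): ΔT = -8.7 × 0.9 = -7.83°C → T = -4.63°C
  1900 → 4400 m (environment, upper layer, 4.3°C/km): ΔT = -4.3 × 2.5 = -10.75°C → T = -15.38°C
T_parcel − T_env = -22.3 − (-15.38) = -6.92°C

-6.92°C (parcel cooler than environment)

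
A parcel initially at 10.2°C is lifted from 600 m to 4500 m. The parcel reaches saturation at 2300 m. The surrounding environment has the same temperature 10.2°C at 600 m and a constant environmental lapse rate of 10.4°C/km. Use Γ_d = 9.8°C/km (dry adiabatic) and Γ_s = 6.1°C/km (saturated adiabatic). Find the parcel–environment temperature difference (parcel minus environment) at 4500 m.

Parcel:
  600 → 2300 m (dry, 9.8°C/km): ΔT = -9.8 × 1.7 = -16.66°C → T = -6.46°C
  2300 → 4500 m (saturated, 6.1°C/km): ΔT = -6.1 × 2.2 = -13.42°C → T = -19.88°C
Environment:
  600 → 4500 m (environment, 10.4°C/km): ΔT = -10.4 × 3.9 = -40.56°C → T = -30.36°C
T_parcel − T_env = -19.88 − (-30.36) = +10.48°C

+10.48°C (parcel warmer than environment)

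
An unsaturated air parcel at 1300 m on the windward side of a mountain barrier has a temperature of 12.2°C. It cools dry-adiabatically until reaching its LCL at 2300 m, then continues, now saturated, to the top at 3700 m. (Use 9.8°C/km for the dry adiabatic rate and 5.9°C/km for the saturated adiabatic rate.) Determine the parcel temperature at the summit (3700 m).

1300 → 2300 m (dry, 9.8°C/km): ΔT = -9.8 × 1 = -9.8°C → T = 2.4°C
2300 → 3700 m (saturated, 5.9°C/km): ΔT = -5.9 × 1.4 = -8.26°C → T = -5.86°C

-5.86°C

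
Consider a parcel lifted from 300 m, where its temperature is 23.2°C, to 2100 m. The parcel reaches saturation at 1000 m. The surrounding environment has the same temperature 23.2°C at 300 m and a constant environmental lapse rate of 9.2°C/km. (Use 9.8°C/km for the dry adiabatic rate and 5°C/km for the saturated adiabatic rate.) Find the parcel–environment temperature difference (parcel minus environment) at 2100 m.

+4.2°C (parcel warmer than environment)

Parcel:
  From 300 m to 1000 m (dry): cools by 9.8 × 0.7 = 6.86°C, giving 16.34°C.
  From 1000 m to 2100 m (saturated): cools by 5 × 1.1 = 5.5°C, giving 10.84°C.
Environment:
  From 300 m to 2100 m (environment): cools by 9.2 × 1.8 = 16.56°C, giving 6.64°C.
T_parcel − T_env = 10.84 − 6.64 = +4.2°C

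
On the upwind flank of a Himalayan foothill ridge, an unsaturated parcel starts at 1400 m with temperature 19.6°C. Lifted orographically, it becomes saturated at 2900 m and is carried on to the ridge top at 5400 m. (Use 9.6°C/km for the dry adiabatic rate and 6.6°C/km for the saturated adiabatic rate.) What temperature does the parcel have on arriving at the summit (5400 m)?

Dry to 2900 m: -9.6 × 1.5 km = -14.4°C, so T = 5.2°C.
Saturated to 5400 m: -6.6 × 2.5 km = -16.5°C, so T = -11.3°C.

-11.3°C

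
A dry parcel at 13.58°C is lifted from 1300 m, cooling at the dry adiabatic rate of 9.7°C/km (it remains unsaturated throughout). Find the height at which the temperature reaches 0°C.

2700 m

Height above start = (13.58 − 0) / 9.7 = 1.4 km
Altitude = 1300 m + 1400 m = 2700 m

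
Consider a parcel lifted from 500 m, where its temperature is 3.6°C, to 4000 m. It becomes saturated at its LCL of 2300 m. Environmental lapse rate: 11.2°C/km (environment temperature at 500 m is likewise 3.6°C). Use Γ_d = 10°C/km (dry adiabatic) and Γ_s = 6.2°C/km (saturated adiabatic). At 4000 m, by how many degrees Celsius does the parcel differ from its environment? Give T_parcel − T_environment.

+10.66°C (parcel warmer than environment)

Parcel:
  500 → 2300 m (dry, 10°C/km): ΔT = -10 × 1.8 = -18°C → T = -14.4°C
  2300 → 4000 m (saturated, 6.2°C/km): ΔT = -6.2 × 1.7 = -10.54°C → T = -24.94°C
Environment:
  500 → 4000 m (environment, 11.2°C/km): ΔT = -11.2 × 3.5 = -39.2°C → T = -35.6°C
T_parcel − T_env = -24.94 − (-35.6) = +10.66°C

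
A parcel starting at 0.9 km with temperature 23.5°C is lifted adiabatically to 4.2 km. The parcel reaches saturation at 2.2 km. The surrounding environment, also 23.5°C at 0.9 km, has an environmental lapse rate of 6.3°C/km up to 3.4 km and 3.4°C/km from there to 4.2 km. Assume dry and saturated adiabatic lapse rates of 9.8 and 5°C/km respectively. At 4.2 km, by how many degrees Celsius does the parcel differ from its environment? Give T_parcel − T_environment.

-4.27°C (parcel cooler than environment)

Parcel:
  900 → 2200 m (dry, 9.8°C/km): ΔT = -9.8 × 1.3 = -12.74°C → T = 10.76°C
  2200 → 4200 m (saturated, 5°C/km): ΔT = -5 × 2 = -10°C → T = 0.76°C
Environment:
  900 → 3400 m (environment, lower layer, 6.3°C/km): ΔT = -6.3 × 2.5 = -15.75°C → T = 7.75°C
  3400 → 4200 m (environment, upper layer, 3.4°C/km): ΔT = -3.4 × 0.8 = -2.72°C → T = 5.03°C
T_parcel − T_env = 0.76 − 5.03 = -4.27°C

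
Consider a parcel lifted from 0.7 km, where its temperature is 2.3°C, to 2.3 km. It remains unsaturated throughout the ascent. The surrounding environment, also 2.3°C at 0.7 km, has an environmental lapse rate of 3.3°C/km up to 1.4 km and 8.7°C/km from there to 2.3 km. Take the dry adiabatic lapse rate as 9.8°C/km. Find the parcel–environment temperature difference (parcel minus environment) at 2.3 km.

-5.54°C (parcel cooler than environment)

Parcel:
  Dry to 2300 m: -9.8 × 1.6 km = -15.68°C, so T = -13.38°C.
Environment:
  Environment, lower layer to 1400 m: -3.3 × 0.7 km = -2.31°C, so T = -0.01°C.
  Environment, upper layer to 2300 m: -8.7 × 0.9 km = -7.83°C, so T = -7.84°C.
T_parcel − T_env = -13.38 − (-7.84) = -5.54°C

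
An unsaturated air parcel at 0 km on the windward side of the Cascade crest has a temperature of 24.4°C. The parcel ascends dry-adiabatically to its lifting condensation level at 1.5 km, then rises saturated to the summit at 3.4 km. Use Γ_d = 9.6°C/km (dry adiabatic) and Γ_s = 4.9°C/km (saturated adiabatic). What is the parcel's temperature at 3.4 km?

0–1500 m, dry: Δz = 1.5 km ⇒ ΔT = -14.4°C; T = 10°C
1500–3400 m, saturated: Δz = 1.9 km ⇒ ΔT = -9.31°C; T = 0.69°C

0.69°C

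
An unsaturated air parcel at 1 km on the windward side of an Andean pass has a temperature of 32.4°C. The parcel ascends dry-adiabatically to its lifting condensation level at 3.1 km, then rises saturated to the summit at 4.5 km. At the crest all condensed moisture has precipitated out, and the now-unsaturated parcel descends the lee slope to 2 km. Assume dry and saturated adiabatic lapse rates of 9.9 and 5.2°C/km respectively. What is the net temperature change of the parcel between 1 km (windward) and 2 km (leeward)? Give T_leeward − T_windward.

From 1000 m to 3100 m (dry): cools by 9.9 × 2.1 = 20.79°C, giving 11.61°C.
From 3100 m to 4500 m (saturated): cools by 5.2 × 1.4 = 7.28°C, giving 4.33°C.
From 4500 m to 2000 m (dry descent): warms by 9.9 × 2.5 = 24.75°C, giving 29.08°C.
Net change vs windward start: 29.08 − 32.4 = -3.32°C

-3.32°C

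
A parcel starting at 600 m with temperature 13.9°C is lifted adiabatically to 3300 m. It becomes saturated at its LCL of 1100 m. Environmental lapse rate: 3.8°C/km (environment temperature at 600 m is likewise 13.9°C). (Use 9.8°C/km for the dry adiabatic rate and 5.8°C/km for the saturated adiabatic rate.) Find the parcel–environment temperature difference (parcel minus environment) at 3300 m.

-7.4°C (parcel cooler than environment)

Parcel:
  Dry to 1100 m: -9.8 × 0.5 km = -4.9°C, so T = 9°C.
  Saturated to 3300 m: -5.8 × 2.2 km = -12.76°C, so T = -3.76°C.
Environment:
  Environment to 3300 m: -3.8 × 2.7 km = -10.26°C, so T = 3.64°C.
T_parcel − T_env = -3.76 − 3.64 = -7.4°C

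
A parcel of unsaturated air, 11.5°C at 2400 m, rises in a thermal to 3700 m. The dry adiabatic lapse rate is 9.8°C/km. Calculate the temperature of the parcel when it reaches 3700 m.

-1.24°C

Dry adiabatic to 3700 m: -9.8 × 1.3 km = -12.74°C, so T = -1.24°C.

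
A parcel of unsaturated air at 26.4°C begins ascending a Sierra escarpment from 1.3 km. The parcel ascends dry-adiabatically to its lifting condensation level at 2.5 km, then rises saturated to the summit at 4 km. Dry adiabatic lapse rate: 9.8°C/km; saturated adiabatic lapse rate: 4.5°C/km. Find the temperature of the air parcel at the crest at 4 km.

1300–2500 m, dry: Δz = 1.2 km ⇒ ΔT = -11.76°C; T = 14.64°C
2500–4000 m, saturated: Δz = 1.5 km ⇒ ΔT = -6.75°C; T = 7.89°C

7.89°C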